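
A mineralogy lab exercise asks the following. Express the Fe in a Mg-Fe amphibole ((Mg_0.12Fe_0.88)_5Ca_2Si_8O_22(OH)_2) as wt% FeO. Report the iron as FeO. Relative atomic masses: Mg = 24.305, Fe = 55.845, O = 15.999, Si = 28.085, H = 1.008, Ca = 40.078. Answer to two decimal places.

33.24 wt%

Molar mass of (Mg_0.12Fe_0.88)_5Ca_2Si_8O_22(OH)_2 = 0.60×24.305 + 4.40×55.845 + 2×40.078 + 8×28.085 + 24×15.999 + 2×1.008 = 951.129 g/mol.
Each formula unit contains 4.40 Fe, equivalent to 4.40/1 = 4.4000 mol FeO.
M(FeO) = 1×55.845 + 1×15.999 = 71.844 g/mol.
Mass of FeO per formula unit = 4.4000 × 71.844 = 316.114 g.
FeO wt% = 316.114 / 951.129 × 100 = 33.24%.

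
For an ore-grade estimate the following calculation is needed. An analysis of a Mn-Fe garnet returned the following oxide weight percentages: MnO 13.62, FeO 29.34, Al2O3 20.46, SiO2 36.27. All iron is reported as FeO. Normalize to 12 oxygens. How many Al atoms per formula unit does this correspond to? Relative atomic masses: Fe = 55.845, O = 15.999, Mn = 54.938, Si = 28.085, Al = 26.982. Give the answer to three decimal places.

1.999 Al apfu

13.62 wt% MnO ÷ 70.937 g/mol = 0.19200 mol, giving 0.19200 Mn and 0.19200 O.
29.34 wt% FeO ÷ 71.844 g/mol = 0.40838 mol, giving 0.40838 Fe and 0.40838 O.
20.46 wt% Al2O3 ÷ 101.961 g/mol = 0.20066 mol, giving 0.40132 Al and 0.60198 O.
36.27 wt% SiO2 ÷ 60.083 g/mol = 0.60366 mol, giving 0.60366 Si and 1.20732 O.
Oxygen sums to 2.40968; scaling by 12/2.40968 = 4.97991 puts the formula on 12 O.
Al: 0.40132 × 4.97991 = 1.999 atoms per formula unit.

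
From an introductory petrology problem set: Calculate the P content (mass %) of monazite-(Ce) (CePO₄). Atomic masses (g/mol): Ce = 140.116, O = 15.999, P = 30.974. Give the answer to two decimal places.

Molar mass of CePO₄: 1·140.116 + 1·30.974 + 4·15.999 = 235.086 g/mol.
Mass of P per formula unit: 1 × 30.974 = 30.974 g.
Weight fraction P = 30.974 / 235.086 = 0.1318.

13.18 mass %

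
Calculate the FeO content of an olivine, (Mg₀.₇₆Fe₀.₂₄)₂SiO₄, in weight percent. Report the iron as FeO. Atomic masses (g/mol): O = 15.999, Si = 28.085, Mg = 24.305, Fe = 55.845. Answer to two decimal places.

Molar mass of (Mg₀.₇₆Fe₀.₂₄)₂SiO₄ = 1.52·24.305 + 0.48·55.845 + 1·28.085 + 4·15.999 = 155.830 g/mol.
Each formula unit contains 0.48 Fe, equivalent to 0.48/1 = 0.4800 mol FeO.
M(FeO) = 1×55.845 + 1×15.999 = 71.844 g/mol.
Mass of FeO per formula unit = 0.4800 × 71.844 = 34.485 g.
FeO wt% = 34.485 / 155.830 × 100 = 22.13%.

22.13 wt%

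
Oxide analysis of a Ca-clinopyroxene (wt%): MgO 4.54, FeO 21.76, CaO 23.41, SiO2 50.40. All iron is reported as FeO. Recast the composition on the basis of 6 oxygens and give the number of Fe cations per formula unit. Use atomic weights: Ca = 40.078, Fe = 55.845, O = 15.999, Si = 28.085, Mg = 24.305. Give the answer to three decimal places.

4.54 wt% MgO ÷ 40.304 g/mol = 0.11264 mol, giving 0.11264 Mg and 0.11264 O.
21.76 wt% FeO ÷ 71.844 g/mol = 0.30288 mol, giving 0.30288 Fe and 0.30288 O.
23.41 wt% CaO ÷ 56.077 g/mol = 0.41746 mol, giving 0.41746 Ca and 0.41746 O.
50.40 wt% SiO2 ÷ 60.083 g/mol = 0.83884 mol, giving 0.83884 Si and 1.67768 O.
Oxygen sums to 2.51066; scaling by 6/2.51066 = 2.38981 puts the formula on 6 O.
Fe: 0.30288 × 2.38981 = 0.724 atoms per formula unit.

0.724 Fe apfu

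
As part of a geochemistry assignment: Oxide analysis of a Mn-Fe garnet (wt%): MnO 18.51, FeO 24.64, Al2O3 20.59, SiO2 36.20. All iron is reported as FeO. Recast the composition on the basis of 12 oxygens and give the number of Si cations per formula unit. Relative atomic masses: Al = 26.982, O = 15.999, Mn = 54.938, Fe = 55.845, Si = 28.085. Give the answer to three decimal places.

MnO: 18.51/70.937 = 0.26094 mol → 0.26094 mol Mn, 0.26094 mol O.
FeO: 24.64/71.844 = 0.34297 mol → 0.34297 mol Fe, 0.34297 mol O.
Al2O3: 20.59/101.961 = 0.20194 mol → 0.40388 mol Al, 0.60582 mol O.
SiO2: 36.20/60.083 = 0.60250 mol → 0.60250 mol Si, 1.20500 mol O.
Total oxygen = 2.41473 mol. Normalization factor = 12/2.41473 = 4.96950.
Si per 12 O = 0.60250 × 4.96950 = 2.994.

2.994 Si apfu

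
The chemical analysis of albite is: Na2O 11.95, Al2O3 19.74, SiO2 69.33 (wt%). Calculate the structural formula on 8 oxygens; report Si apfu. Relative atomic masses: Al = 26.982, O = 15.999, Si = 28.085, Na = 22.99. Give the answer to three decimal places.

2.996 Si apfu

11.95 wt% Na2O ÷ 61.979 g/mol = 0.19281 mol, giving 0.38562 Na and 0.19281 O.
19.74 wt% Al2O3 ÷ 101.961 g/mol = 0.19360 mol, giving 0.38720 Al and 0.58080 O.
69.33 wt% SiO2 ÷ 60.083 g/mol = 1.15390 mol, giving 1.15390 Si and 2.30780 O.
Oxygen sums to 3.08141; scaling by 8/3.08141 = 2.59621 puts the formula on 8 O.
Si: 1.15390 × 2.59621 = 2.996 atoms per formula unit.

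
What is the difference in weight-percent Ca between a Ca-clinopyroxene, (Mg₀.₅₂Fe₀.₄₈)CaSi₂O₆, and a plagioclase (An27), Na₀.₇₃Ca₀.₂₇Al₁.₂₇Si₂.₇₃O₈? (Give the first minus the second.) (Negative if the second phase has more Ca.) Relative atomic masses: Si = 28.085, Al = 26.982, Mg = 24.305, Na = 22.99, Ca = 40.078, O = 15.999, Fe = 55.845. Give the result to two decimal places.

13.24 percentage points

M((Mg₀.₅₂Fe₀.₄₈)CaSi₂O₆) = 231.686 g/mol, so wt% Ca = 40.078/231.686 × 100 = 17.30%.
M(Na₀.₇₃Ca₀.₂₇Al₁.₂₇Si₂.₇₃O₈) = 266.535 g/mol, so wt% Ca = 10.821/266.535 × 100 = 4.06%.
17.30 − 4.06 = 13.24 pp.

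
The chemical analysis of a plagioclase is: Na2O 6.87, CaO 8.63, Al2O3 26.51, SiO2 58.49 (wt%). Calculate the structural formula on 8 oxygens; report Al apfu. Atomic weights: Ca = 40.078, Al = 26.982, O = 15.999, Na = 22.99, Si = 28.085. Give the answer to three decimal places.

1.391 Al apfu

6.87 wt% Na2O ÷ 61.979 g/mol = 0.11084 mol, giving 0.22168 Na and 0.11084 O.
8.63 wt% CaO ÷ 56.077 g/mol = 0.15390 mol, giving 0.15390 Ca and 0.15390 O.
26.51 wt% Al2O3 ÷ 101.961 g/mol = 0.26000 mol, giving 0.52000 Al and 0.78000 O.
58.49 wt% SiO2 ÷ 60.083 g/mol = 0.97349 mol, giving 0.97349 Si and 1.94698 O.
Oxygen sums to 2.99172; scaling by 8/2.99172 = 2.67405 puts the formula on 8 O.
Al: 0.52000 × 2.67405 = 1.391 atoms per formula unit.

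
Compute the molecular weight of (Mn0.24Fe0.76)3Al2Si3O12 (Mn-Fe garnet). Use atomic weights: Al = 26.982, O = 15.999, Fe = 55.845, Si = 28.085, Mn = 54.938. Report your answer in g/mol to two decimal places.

497.09 g/mol

Mn: 0.72 × 54.938 = 39.5554
Fe: 2.28 × 55.845 = 127.3266
Al: 2 × 26.982 = 53.9640
Si: 3 × 28.085 = 84.2550
O: 12 × 15.999 = 191.9880
Summing the contributions gives the formula mass.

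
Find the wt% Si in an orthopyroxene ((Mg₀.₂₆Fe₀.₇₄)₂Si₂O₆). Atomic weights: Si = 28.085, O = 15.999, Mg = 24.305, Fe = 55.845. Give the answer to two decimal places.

Formula mass = 0.52*24.305 + 1.48*55.845 + 2*28.085 + 6*15.999 = 247.453 g/mol, of which 56.170 g is Si.
So Si makes up 56.170/247.453 = 0.2270 of the mass, i.e. 22.70%.

22.70 weight percent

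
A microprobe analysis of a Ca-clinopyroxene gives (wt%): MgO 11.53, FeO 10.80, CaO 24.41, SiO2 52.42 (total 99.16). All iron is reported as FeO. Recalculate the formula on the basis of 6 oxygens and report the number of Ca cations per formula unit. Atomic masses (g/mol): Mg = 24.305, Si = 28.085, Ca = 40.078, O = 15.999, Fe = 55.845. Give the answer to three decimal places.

0.998 Ca apfu

MgO: 11.53/40.304 = 0.28608 mol → 0.28608 mol Mg, 0.28608 mol O.
FeO: 10.80/71.844 = 0.15033 mol → 0.15033 mol Fe, 0.15033 mol O.
CaO: 24.41/56.077 = 0.43529 mol → 0.43529 mol Ca, 0.43529 mol O.
SiO2: 52.42/60.083 = 0.87246 mol → 0.87246 mol Si, 1.74492 mol O.
Total oxygen = 2.61662 mol. Normalization factor = 6/2.61662 = 2.29303.
Ca per 6 O = 0.43529 × 2.29303 = 0.998.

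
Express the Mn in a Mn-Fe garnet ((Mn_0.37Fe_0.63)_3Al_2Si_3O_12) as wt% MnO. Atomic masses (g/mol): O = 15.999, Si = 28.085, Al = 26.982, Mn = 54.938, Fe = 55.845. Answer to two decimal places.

M((Mn_0.37Fe_0.63)_3Al_2Si_3O_12) = 496.735 g/mol; M(MnO) = 70.937 g/mol.
Moles MnO per formula unit = 1.11 Mn ÷ 1 = 1.1100.
MnO fraction = (1.1100 × 70.937) / 496.735 = 78.740/496.735 = 0.1585.

15.85 wt%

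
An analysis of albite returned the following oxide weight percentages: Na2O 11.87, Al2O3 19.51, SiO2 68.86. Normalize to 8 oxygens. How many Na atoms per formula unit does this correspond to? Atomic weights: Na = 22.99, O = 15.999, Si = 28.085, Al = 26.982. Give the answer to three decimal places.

11.87 wt% Na2O ÷ 61.979 g/mol = 0.19152 mol, giving 0.38304 Na and 0.19152 O.
19.51 wt% Al2O3 ÷ 101.961 g/mol = 0.19135 mol, giving 0.38270 Al and 0.57405 O.
68.86 wt% SiO2 ÷ 60.083 g/mol = 1.14608 mol, giving 1.14608 Si and 2.29216 O.
Oxygen sums to 3.05773; scaling by 8/3.05773 = 2.61632 puts the formula on 8 O.
Na: 0.38304 × 2.61632 = 1.002 atoms per formula unit.

1.002 Na apfu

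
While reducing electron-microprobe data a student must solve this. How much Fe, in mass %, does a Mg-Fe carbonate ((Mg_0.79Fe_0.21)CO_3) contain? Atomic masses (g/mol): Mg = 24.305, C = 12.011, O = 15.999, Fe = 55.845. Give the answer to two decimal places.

Molar mass of (Mg_0.79Fe_0.21)CO_3: 0.79·24.305 + 0.21·55.845 + 1·12.011 + 3·15.999 = 90.936 g/mol.
Mass of Fe per formula unit: 0.21 × 55.845 = 11.727 g.
Weight fraction Fe = 11.727 / 90.936 = 0.1290.

12.90 mass %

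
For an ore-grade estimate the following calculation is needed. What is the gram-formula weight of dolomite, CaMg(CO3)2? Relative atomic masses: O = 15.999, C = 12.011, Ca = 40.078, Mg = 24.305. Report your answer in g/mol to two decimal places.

M = 1(40.078) + 1(24.305) + 2(12.011) + 6(15.999)

184.40 g/mol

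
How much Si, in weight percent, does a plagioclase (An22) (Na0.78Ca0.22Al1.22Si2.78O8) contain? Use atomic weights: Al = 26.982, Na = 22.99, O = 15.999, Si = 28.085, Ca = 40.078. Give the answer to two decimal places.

29.38 weight percent

Formula mass = 0.78×22.99 + 0.22×40.078 + 1.22×26.982 + 2.78×28.085 + 8×15.999 = 265.736 g/mol, of which 78.076 g is Si.
So Si makes up 78.076/265.736 = 0.2938 of the mass, i.e. 29.38%.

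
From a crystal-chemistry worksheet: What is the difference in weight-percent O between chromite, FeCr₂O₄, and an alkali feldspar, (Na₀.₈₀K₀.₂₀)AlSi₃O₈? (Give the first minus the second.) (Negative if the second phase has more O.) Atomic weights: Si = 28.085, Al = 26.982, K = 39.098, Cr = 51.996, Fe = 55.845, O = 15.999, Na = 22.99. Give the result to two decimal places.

First mineral: 63.996 g O in 223.833 g formula = 28.59 wt% O.
Second mineral: 127.992 g O in 265.441 g formula = 48.22 wt% O.
28.59% − 48.22% gives a difference of -19.63 percentage points.

-19.63 percentage points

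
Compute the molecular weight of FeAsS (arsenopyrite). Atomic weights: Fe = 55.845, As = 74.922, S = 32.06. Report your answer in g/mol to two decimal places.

162.83 g/mol

Fe: 1 × 55.845 = 55.8450
As: 1 × 74.922 = 74.9220
S: 1 × 32.06 = 32.0600
Summing the contributions gives the formula mass.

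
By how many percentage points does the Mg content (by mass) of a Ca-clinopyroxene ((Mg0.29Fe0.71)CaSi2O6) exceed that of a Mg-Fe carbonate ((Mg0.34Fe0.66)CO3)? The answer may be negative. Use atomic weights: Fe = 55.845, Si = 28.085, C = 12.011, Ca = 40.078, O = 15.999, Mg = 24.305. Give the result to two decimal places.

First mineral: 7.048 g Mg in 238.940 g formula = 2.95 wt% Mg.
Second mineral: 8.264 g Mg in 105.129 g formula = 7.86 wt% Mg.
2.95% − 7.86% gives a difference of -4.91 percentage points.

-4.91 percentage points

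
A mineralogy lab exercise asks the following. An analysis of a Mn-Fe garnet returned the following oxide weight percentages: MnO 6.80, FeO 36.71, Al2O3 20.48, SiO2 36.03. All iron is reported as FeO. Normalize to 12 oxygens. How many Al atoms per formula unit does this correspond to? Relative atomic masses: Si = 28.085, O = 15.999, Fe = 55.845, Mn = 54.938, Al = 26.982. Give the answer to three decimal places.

6.80 wt% MnO ÷ 70.937 g/mol = 0.09586 mol, giving 0.09586 Mn and 0.09586 O.
36.71 wt% FeO ÷ 71.844 g/mol = 0.51097 mol, giving 0.51097 Fe and 0.51097 O.
20.48 wt% Al2O3 ÷ 101.961 g/mol = 0.20086 mol, giving 0.40172 Al and 0.60258 O.
36.03 wt% SiO2 ÷ 60.083 g/mol = 0.59967 mol, giving 0.59967 Si and 1.19934 O.
Oxygen sums to 2.40875; scaling by 12/2.40875 = 4.98184 puts the formula on 12 O.
Al: 0.40172 × 4.98184 = 2.001 atoms per formula unit.

2.001 Al apfu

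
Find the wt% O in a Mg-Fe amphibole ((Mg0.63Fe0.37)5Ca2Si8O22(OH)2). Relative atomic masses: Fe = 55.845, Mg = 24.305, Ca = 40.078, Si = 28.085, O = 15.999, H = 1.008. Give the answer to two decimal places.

M((Mg0.63Fe0.37)5Ca2Si8O22(OH)2) = 870.702 g/mol.
O contributes 24 × 15.999 = 383.976 g per mole.
383.976/870.702 = 0.4410 → 44.10%.

44.10 mass %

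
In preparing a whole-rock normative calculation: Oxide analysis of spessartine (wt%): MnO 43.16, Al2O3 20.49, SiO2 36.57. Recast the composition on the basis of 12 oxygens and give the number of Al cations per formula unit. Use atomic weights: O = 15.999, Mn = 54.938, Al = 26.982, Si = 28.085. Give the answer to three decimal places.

MnO: 43.16/70.937 = 0.60843 mol → 0.60843 mol Mn, 0.60843 mol O.
Al2O3: 20.49/101.961 = 0.20096 mol → 0.40192 mol Al, 0.60288 mol O.
SiO2: 36.57/60.083 = 0.60866 mol → 0.60866 mol Si, 1.21732 mol O.
Total oxygen = 2.42863 mol. Normalization factor = 12/2.42863 = 4.94106.
Al per 12 O = 0.40192 × 4.94106 = 1.986.

1.986 Al apfu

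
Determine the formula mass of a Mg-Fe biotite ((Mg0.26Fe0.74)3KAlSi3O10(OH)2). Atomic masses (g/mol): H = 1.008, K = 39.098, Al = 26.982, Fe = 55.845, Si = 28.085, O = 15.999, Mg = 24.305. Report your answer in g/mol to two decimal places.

487.27 g/mol

M = 0.78(24.305) + 2.22(55.845) + 1(39.098) + 1(26.982) + 3(28.085) + 12(15.999) + 2(1.008)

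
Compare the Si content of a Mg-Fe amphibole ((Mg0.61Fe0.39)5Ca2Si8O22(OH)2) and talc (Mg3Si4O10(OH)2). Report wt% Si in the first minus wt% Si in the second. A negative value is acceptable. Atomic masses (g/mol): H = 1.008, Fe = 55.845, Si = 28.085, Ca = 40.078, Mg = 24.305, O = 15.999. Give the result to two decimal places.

-3.91 percentage points

Si in (Mg0.61Fe0.39)5Ca2Si8O22(OH)2: molar mass 873.856 g/mol; 8×28.085 = 224.680 g → 25.71 wt%.
Si in Mg3Si4O10(OH)2: molar mass 379.259 g/mol; 4×28.085 = 112.340 g → 29.62 wt%.
Difference = 25.71 − 29.62 = -3.91 percentage points.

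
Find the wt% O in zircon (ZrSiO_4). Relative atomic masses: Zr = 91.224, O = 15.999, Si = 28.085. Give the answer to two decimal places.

34.91 weight percent

Formula mass = 1×91.224 + 1×28.085 + 4×15.999 = 183.305 g/mol, of which 63.996 g is O.
So O makes up 63.996/183.305 = 0.3491 of the mass, i.e. 34.91%.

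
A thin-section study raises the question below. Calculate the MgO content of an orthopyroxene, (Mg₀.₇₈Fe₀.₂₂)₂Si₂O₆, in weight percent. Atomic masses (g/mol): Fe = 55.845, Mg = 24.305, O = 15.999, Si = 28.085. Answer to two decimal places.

Formula mass = 214.652 g/mol.
1.56 Mg → 1.5600 mol MgO per formula unit; M(MgO) = 40.304, so MgO mass = 62.874 g.
62.874/214.652 × 100 = 29.29 wt%.

29.29 wt%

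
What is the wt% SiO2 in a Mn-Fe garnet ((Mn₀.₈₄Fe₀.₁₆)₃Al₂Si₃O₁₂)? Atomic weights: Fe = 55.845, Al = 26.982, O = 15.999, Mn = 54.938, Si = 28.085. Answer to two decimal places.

36.38 wt%

M((Mn₀.₈₄Fe₀.₁₆)₃Al₂Si₃O₁₂) = 495.456 g/mol; M(SiO2) = 60.083 g/mol.
Moles SiO2 per formula unit = 3 Si ÷ 1 = 3.0000.
SiO2 fraction = (3.0000 × 60.083) / 495.456 = 180.249/495.456 = 0.3638.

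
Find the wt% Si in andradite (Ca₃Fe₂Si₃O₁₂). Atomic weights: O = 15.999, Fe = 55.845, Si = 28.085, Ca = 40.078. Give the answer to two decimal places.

Molar mass of Ca₃Fe₂Si₃O₁₂: 3×40.078 + 2×55.845 + 3×28.085 + 12×15.999 = 508.167 g/mol.
Mass of Si per formula unit: 3 × 28.085 = 84.255 g.
Weight fraction Si = 84.255 / 508.167 = 0.1658.

16.58 mass %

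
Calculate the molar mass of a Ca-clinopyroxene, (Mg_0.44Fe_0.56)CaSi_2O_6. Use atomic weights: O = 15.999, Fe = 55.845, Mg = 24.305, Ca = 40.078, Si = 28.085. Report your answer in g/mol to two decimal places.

The formula mass is the sum 0.44×24.305 + 0.56×55.845 + 1×40.078 + 2×28.085 + 6×15.999.

234.21 g/mol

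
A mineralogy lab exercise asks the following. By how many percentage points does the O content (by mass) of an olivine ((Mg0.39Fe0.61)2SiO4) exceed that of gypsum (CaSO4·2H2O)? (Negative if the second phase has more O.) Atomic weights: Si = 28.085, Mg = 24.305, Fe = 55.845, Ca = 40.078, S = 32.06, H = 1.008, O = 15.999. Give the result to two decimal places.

M((Mg0.39Fe0.61)2SiO4) = 179.170 g/mol, so wt% O = 63.996/179.170 × 100 = 35.72%.
M(CaSO4·2H2O) = 172.164 g/mol, so wt% O = 95.994/172.164 × 100 = 55.76%.
35.72 − 55.76 = -20.04 pp.

-20.04 percentage points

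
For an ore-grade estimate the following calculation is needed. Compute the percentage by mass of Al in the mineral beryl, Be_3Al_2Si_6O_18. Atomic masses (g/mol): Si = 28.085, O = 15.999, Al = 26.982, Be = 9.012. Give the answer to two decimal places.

10.04 mass %

M(Be_3Al_2Si_6O_18) = 537.492 g/mol.
Al contributes 2 × 26.982 = 53.964 g per mole.
53.964/537.492 = 0.1004 → 10.04%.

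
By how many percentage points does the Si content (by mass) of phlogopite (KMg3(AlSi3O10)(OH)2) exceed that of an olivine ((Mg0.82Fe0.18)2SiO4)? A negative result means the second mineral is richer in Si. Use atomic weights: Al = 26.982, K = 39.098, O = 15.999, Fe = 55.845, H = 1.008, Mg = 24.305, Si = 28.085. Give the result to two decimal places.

First mineral: 84.255 g Si in 417.254 g formula = 20.19 wt% Si.
Second mineral: 28.085 g Si in 152.045 g formula = 18.47 wt% Si.
20.19% − 18.47% gives a difference of 1.72 percentage points.

1.72 percentage points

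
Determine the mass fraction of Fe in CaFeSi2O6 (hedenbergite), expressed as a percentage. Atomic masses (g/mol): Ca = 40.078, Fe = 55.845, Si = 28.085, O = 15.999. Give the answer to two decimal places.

22.51 mass %

Molar mass of CaFeSi2O6: 1·40.078 + 1·55.845 + 2·28.085 + 6·15.999 = 248.087 g/mol.
Mass of Fe per formula unit: 1 × 55.845 = 55.845 g.
Weight fraction Fe = 55.845 / 248.087 = 0.2251.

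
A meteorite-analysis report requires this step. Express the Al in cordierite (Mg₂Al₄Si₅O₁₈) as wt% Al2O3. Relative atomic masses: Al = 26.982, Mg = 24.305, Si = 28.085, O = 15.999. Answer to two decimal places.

Molar mass of Mg₂Al₄Si₅O₁₈ = 2×24.305 + 4×26.982 + 5×28.085 + 18×15.999 = 584.945 g/mol.
Each formula unit contains 4 Al, equivalent to 4/2 = 2.0000 mol Al2O3.
M(Al2O3) = 2×26.982 + 3×15.999 = 101.961 g/mol.
Mass of Al2O3 per formula unit = 2.0000 × 101.961 = 203.922 g.
Al2O3 wt% = 203.922 / 584.945 × 100 = 34.86%.

34.86 wt%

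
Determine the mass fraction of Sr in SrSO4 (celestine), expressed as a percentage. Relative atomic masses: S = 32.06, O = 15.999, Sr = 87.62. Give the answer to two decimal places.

Formula mass = 1·87.62 + 1·32.06 + 4·15.999 = 183.676 g/mol, of which 87.620 g is Sr.
So Sr makes up 87.620/183.676 = 0.4770 of the mass, i.e. 47.70%.

47.70 mass %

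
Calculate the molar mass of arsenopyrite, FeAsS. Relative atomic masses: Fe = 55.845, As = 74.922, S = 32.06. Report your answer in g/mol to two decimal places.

162.83 g/mol

M = 1*55.845 + 1*74.922 + 1*32.06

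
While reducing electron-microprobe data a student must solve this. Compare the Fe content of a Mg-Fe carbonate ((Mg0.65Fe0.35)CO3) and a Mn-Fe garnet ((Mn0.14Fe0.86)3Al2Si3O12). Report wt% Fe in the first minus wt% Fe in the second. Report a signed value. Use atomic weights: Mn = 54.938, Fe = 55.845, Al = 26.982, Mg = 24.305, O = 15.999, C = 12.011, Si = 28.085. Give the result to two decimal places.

-8.47 percentage points

M((Mg0.65Fe0.35)CO3) = 95.352 g/mol, so wt% Fe = 19.546/95.352 × 100 = 20.50%.
M((Mn0.14Fe0.86)3Al2Si3O12) = 497.361 g/mol, so wt% Fe = 144.080/497.361 × 100 = 28.97%.
20.50 − 28.97 = -8.47 pp.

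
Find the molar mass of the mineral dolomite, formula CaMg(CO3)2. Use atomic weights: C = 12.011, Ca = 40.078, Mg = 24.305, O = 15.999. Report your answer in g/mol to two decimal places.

The formula mass is the sum 1*40.078 + 1*24.305 + 2*12.011 + 6*15.999.

184.40 g/mol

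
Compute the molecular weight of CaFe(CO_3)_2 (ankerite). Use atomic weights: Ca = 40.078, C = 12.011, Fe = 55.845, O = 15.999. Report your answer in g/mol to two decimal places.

Ca: 1 × 40.078 = 40.0780
Fe: 1 × 55.845 = 55.8450
C: 2 × 12.011 = 24.0220
O: 6 × 15.999 = 95.9940
Summing the contributions gives the formula mass.

215.94 g/mol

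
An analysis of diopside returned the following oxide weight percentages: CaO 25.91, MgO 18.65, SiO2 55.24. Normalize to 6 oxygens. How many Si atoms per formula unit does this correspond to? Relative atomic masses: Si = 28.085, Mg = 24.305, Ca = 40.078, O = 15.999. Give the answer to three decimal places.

1.996 Si apfu

CaO: 25.91/56.077 = 0.46204 mol → 0.46204 mol Ca, 0.46204 mol O.
MgO: 18.65/40.304 = 0.46273 mol → 0.46273 mol Mg, 0.46273 mol O.
SiO2: 55.24/60.083 = 0.91939 mol → 0.91939 mol Si, 1.83878 mol O.
Total oxygen = 2.76355 mol. Normalization factor = 6/2.76355 = 2.17112.
Si per 6 O = 0.91939 × 2.17112 = 1.996.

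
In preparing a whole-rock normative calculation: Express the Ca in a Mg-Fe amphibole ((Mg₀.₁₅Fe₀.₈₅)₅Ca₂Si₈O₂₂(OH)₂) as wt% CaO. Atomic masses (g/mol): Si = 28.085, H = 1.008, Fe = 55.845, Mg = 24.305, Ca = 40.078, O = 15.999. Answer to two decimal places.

M((Mg₀.₁₅Fe₀.₈₅)₅Ca₂Si₈O₂₂(OH)₂) = 946.398 g/mol; M(CaO) = 56.077 g/mol.
Moles CaO per formula unit = 2 Ca ÷ 1 = 2.0000.
CaO fraction = (2.0000 × 56.077) / 946.398 = 112.154/946.398 = 0.1185.

11.85 wt%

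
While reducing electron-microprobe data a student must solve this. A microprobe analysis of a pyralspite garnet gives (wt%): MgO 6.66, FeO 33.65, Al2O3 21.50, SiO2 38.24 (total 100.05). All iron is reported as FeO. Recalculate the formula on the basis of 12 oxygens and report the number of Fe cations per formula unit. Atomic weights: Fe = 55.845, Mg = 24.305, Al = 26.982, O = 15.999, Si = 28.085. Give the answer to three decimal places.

6.66 wt% MgO ÷ 40.304 g/mol = 0.16524 mol, giving 0.16524 Mg and 0.16524 O.
33.65 wt% FeO ÷ 71.844 g/mol = 0.46838 mol, giving 0.46838 Fe and 0.46838 O.
21.50 wt% Al2O3 ÷ 101.961 g/mol = 0.21086 mol, giving 0.42172 Al and 0.63258 O.
38.24 wt% SiO2 ÷ 60.083 g/mol = 0.63645 mol, giving 0.63645 Si and 1.27290 O.
Oxygen sums to 2.53910; scaling by 12/2.53910 = 4.72608 puts the formula on 12 O.
Fe: 0.46838 × 4.72608 = 2.214 atoms per formula unit.

2.214 Fe apfu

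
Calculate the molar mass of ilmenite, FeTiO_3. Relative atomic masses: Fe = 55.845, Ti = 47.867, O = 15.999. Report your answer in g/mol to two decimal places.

The formula mass is the sum 1(55.845) + 1(47.867) + 3(15.999).

151.71 g/mol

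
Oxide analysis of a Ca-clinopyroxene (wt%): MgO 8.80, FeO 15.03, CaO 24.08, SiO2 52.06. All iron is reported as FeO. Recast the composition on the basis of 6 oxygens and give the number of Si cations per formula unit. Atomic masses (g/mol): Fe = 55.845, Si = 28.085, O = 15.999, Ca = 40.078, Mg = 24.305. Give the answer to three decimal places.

MgO (M=40.304): mol = 0.21834; Mg = 0.21834, O = 0.21834.
FeO (M=71.844): mol = 0.20920; Fe = 0.20920, O = 0.20920.
CaO (M=56.077): mol = 0.42941; Ca = 0.42941, O = 0.42941.
SiO2 (M=60.083): mol = 0.86647; Si = 0.86647, O = 1.73294.
ΣO = 2.58989; factor = 6/ΣO = 2.31670.
Si apfu = 0.86647 × 2.31670 = 2.007.

2.007 Si apfu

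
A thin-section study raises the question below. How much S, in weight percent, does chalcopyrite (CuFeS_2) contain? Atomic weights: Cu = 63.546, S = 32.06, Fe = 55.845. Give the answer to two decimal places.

34.94 weight percent

Molar mass of CuFeS_2: 1·63.546 + 1·55.845 + 2·32.06 = 183.511 g/mol.
Mass of S per formula unit: 2 × 32.06 = 64.120 g.
Weight fraction S = 64.120 / 183.511 = 0.3494.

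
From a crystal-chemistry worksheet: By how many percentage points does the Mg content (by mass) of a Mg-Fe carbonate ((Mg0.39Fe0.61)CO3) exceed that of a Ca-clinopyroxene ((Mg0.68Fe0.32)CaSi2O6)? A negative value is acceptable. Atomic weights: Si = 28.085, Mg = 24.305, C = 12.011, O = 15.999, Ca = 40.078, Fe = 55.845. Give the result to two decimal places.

M((Mg0.39Fe0.61)CO3) = 103.552 g/mol, so wt% Mg = 9.479/103.552 × 100 = 9.15%.
M((Mg0.68Fe0.32)CaSi2O6) = 226.640 g/mol, so wt% Mg = 16.527/226.640 × 100 = 7.29%.
9.15 − 7.29 = 1.86 pp.

1.86 percentage points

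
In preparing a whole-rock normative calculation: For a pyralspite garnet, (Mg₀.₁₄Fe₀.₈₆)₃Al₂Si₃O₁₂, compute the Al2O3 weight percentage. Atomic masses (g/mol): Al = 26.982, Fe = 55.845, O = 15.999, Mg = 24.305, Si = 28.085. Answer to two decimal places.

Formula mass = 484.495 g/mol.
2 Al → 1.0000 mol Al2O3 per formula unit; M(Al2O3) = 101.961, so Al2O3 mass = 101.961 g.
101.961/484.495 × 100 = 21.04 wt%.

21.04 wt%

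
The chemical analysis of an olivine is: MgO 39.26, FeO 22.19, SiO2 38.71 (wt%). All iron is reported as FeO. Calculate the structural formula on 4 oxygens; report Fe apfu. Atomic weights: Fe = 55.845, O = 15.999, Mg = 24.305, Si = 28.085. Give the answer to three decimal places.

0.480 Fe apfu

MgO (M=40.304): mol = 0.97410; Mg = 0.97410, O = 0.97410.
FeO (M=71.844): mol = 0.30886; Fe = 0.30886, O = 0.30886.
SiO2 (M=60.083): mol = 0.64428; Si = 0.64428, O = 1.28856.
ΣO = 2.57152; factor = 4/ΣO = 1.55550.
Fe apfu = 0.30886 × 1.55550 = 0.480.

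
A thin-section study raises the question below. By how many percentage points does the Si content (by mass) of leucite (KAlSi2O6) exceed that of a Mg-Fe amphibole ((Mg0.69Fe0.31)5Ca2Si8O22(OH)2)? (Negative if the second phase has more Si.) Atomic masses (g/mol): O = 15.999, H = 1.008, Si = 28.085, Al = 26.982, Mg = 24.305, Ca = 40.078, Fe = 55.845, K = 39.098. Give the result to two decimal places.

Si in KAlSi2O6: molar mass 218.244 g/mol; 2×28.085 = 56.170 g → 25.74 wt%.
Si in (Mg0.69Fe0.31)5Ca2Si8O22(OH)2: molar mass 861.240 g/mol; 8×28.085 = 224.680 g → 26.09 wt%.
Difference = 25.74 − 26.09 = -0.35 percentage points.

-0.35 percentage points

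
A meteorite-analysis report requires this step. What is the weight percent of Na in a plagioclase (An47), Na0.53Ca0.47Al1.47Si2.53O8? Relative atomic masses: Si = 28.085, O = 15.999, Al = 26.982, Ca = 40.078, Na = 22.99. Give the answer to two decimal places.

4.52 wt%

Molar mass of Na0.53Ca0.47Al1.47Si2.53O8: 0.53×22.99 + 0.47×40.078 + 1.47×26.982 + 2.53×28.085 + 8×15.999 = 269.732 g/mol.
Mass of Na per formula unit: 0.53 × 22.99 = 12.185 g.
Weight fraction Na = 12.185 / 269.732 = 0.0452.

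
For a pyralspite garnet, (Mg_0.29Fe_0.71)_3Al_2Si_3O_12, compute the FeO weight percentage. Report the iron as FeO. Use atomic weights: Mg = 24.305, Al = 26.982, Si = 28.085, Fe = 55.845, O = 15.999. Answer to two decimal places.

32.54 wt%

M((Mg_0.29Fe_0.71)_3Al_2Si_3O_12) = 470.302 g/mol; M(FeO) = 71.844 g/mol.
Moles FeO per formula unit = 2.13 Fe ÷ 1 = 2.1300.
FeO fraction = (2.1300 × 71.844) / 470.302 = 153.028/470.302 = 0.3254.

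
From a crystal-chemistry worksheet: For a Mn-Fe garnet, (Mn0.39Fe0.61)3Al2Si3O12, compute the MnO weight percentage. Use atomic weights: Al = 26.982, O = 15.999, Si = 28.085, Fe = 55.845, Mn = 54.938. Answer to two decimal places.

16.71 wt%

M((Mn0.39Fe0.61)3Al2Si3O12) = 496.681 g/mol; M(MnO) = 70.937 g/mol.
Moles MnO per formula unit = 1.17 Mn ÷ 1 = 1.1700.
MnO fraction = (1.1700 × 70.937) / 496.681 = 82.996/496.681 = 0.1671.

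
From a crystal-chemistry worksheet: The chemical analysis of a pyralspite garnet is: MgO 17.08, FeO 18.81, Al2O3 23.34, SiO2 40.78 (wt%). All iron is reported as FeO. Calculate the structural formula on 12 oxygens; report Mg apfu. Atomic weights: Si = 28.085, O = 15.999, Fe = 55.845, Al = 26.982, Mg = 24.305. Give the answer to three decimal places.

1.863 Mg apfu

MgO: 17.08/40.304 = 0.42378 mol → 0.42378 mol Mg, 0.42378 mol O.
FeO: 18.81/71.844 = 0.26182 mol → 0.26182 mol Fe, 0.26182 mol O.
Al2O3: 23.34/101.961 = 0.22891 mol → 0.45782 mol Al, 0.68673 mol O.
SiO2: 40.78/60.083 = 0.67873 mol → 0.67873 mol Si, 1.35746 mol O.
Total oxygen = 2.72979 mol. Normalization factor = 12/2.72979 = 4.39594.
Mg per 12 O = 0.42378 × 4.39594 = 1.863.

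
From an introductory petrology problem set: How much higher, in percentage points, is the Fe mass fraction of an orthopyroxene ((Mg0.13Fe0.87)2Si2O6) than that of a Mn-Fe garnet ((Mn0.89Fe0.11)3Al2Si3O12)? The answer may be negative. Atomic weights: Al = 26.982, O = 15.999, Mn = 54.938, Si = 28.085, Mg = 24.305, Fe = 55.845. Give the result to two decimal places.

Fe in (Mg0.13Fe0.87)2Si2O6: molar mass 255.654 g/mol; 1.74×55.845 = 97.170 g → 38.01 wt%.
Fe in (Mn0.89Fe0.11)3Al2Si3O12: molar mass 495.320 g/mol; 0.33×55.845 = 18.429 g → 3.72 wt%.
Difference = 38.01 − 3.72 = 34.29 percentage points.

34.29 percentage points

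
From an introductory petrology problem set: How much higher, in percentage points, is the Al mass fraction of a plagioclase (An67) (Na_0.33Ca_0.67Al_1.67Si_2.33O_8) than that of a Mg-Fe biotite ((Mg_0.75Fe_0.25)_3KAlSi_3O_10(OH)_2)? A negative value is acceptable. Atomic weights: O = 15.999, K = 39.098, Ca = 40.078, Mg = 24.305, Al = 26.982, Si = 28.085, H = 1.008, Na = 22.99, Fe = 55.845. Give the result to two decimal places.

10.39 percentage points

Al in Na_0.33Ca_0.67Al_1.67Si_2.33O_8: molar mass 272.929 g/mol; 1.67×26.982 = 45.060 g → 16.51 wt%.
Al in (Mg_0.75Fe_0.25)_3KAlSi_3O_10(OH)_2: molar mass 440.909 g/mol; 1×26.982 = 26.982 g → 6.12 wt%.
Difference = 16.51 − 6.12 = 10.39 percentage points.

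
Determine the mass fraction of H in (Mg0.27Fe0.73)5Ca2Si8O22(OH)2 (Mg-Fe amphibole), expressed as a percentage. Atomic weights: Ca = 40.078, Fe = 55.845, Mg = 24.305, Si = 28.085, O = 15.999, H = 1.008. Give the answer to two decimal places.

Molar mass of (Mg0.27Fe0.73)5Ca2Si8O22(OH)2: 1.35·24.305 + 3.65·55.845 + 2·40.078 + 8·28.085 + 24·15.999 + 2·1.008 = 927.474 g/mol.
Mass of H per formula unit: 2 × 1.008 = 2.016 g.
Weight fraction H = 2.016 / 927.474 = 0.0022.

0.22 weight percent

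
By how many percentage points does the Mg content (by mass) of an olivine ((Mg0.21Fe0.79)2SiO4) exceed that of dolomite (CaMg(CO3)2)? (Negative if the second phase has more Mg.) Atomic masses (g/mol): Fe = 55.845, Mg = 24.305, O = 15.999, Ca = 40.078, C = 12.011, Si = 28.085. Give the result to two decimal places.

First mineral: 10.208 g Mg in 190.524 g formula = 5.36 wt% Mg.
Second mineral: 24.305 g Mg in 184.399 g formula = 13.18 wt% Mg.
5.36% − 13.18% gives a difference of -7.82 percentage points.

-7.82 percentage points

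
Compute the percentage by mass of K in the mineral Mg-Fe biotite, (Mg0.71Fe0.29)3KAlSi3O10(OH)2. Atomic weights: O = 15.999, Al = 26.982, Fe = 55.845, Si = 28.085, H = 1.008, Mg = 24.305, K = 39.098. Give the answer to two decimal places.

8.79 wt%

M((Mg0.71Fe0.29)3KAlSi3O10(OH)2) = 444.694 g/mol.
K contributes 1 × 39.098 = 39.098 g per mole.
39.098/444.694 = 0.0879 → 8.79%.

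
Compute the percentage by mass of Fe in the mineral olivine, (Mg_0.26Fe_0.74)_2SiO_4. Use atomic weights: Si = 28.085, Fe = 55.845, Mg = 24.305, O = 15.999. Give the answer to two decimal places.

M((Mg_0.26Fe_0.74)_2SiO_4) = 187.370 g/mol.
Fe contributes 1.48 × 55.845 = 82.651 g per mole.
82.651/187.370 = 0.4411 → 44.11%.

44.11 wt%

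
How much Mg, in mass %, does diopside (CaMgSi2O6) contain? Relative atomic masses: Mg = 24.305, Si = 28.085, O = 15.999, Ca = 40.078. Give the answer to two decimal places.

Formula mass = 1·40.078 + 1·24.305 + 2·28.085 + 6·15.999 = 216.547 g/mol, of which 24.305 g is Mg.
So Mg makes up 24.305/216.547 = 0.1122 of the mass, i.e. 11.22%.

11.22 mass %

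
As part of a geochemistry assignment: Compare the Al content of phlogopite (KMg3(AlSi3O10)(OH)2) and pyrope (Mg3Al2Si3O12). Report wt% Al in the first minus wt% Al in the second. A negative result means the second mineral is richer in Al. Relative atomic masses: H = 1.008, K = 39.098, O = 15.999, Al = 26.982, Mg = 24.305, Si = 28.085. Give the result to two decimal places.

-6.92 percentage points

First mineral: 26.982 g Al in 417.254 g formula = 6.47 wt% Al.
Second mineral: 53.964 g Al in 403.122 g formula = 13.39 wt% Al.
6.47% − 13.39% gives a difference of -6.92 percentage points.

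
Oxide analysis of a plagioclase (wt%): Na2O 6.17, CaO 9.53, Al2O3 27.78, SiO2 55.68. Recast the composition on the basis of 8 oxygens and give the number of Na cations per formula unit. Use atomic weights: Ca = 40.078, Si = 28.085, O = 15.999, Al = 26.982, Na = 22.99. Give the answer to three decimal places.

0.542 Na apfu

Na2O (M=61.979): mol = 0.09955; Na = 0.19910, O = 0.09955.
CaO (M=56.077): mol = 0.16994; Ca = 0.16994, O = 0.16994.
Al2O3 (M=101.961): mol = 0.27246; Al = 0.54492, O = 0.81738.
SiO2 (M=60.083): mol = 0.92672; Si = 0.92672, O = 1.85344.
ΣO = 2.94031; factor = 8/ΣO = 2.72080.
Na apfu = 0.19910 × 2.72080 = 0.542.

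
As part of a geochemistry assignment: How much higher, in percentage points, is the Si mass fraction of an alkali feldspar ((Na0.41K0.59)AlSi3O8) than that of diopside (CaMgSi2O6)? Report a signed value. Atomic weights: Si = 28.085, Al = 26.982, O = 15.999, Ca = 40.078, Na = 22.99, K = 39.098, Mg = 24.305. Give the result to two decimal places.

First mineral: 84.255 g Si in 271.723 g formula = 31.01 wt% Si.
Second mineral: 56.170 g Si in 216.547 g formula = 25.94 wt% Si.
31.01% − 25.94% gives a difference of 5.07 percentage points.

5.07 percentage points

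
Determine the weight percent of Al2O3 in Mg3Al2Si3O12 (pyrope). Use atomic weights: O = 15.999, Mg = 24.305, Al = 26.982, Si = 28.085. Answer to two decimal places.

M(Mg3Al2Si3O12) = 403.122 g/mol; M(Al2O3) = 101.961 g/mol.
Moles Al2O3 per formula unit = 2 Al ÷ 2 = 1.0000.
Al2O3 fraction = (1.0000 × 101.961) / 403.122 = 101.961/403.122 = 0.2529.

25.29 wt%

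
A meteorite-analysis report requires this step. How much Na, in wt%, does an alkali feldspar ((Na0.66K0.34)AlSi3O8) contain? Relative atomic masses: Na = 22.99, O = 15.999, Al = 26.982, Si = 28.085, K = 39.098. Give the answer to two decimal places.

Formula mass = 0.66*22.99 + 0.34*39.098 + 1*26.982 + 3*28.085 + 8*15.999 = 267.696 g/mol, of which 15.173 g is Na.
So Na makes up 15.173/267.696 = 0.0567 of the mass, i.e. 5.67%.

5.67 wt%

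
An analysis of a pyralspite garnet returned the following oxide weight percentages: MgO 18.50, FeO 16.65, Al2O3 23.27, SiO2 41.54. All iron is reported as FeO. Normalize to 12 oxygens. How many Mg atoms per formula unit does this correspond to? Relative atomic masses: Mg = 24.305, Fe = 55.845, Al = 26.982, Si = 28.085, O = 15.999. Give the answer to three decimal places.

1.997 Mg apfu

18.50 wt% MgO ÷ 40.304 g/mol = 0.45901 mol, giving 0.45901 Mg and 0.45901 O.
16.65 wt% FeO ÷ 71.844 g/mol = 0.23175 mol, giving 0.23175 Fe and 0.23175 O.
23.27 wt% Al2O3 ÷ 101.961 g/mol = 0.22822 mol, giving 0.45644 Al and 0.68466 O.
41.54 wt% SiO2 ÷ 60.083 g/mol = 0.69138 mol, giving 0.69138 Si and 1.38276 O.
Oxygen sums to 2.75818; scaling by 12/2.75818 = 4.35070 puts the formula on 12 O.
Mg: 0.45901 × 4.35070 = 1.997 atoms per formula unit.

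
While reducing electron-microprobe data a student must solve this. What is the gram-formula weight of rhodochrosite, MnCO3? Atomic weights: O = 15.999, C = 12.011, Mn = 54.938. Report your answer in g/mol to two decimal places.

114.95 g/mol

Mn: 1 × 54.938 = 54.9380
C: 1 × 12.011 = 12.0110
O: 3 × 15.999 = 47.9970
Summing the contributions gives the formula mass.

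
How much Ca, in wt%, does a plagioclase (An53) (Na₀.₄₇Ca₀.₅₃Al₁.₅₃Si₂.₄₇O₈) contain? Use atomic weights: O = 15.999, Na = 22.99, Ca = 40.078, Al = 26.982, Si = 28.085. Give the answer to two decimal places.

Formula mass = 0.47×22.99 + 0.53×40.078 + 1.53×26.982 + 2.47×28.085 + 8×15.999 = 270.691 g/mol, of which 21.241 g is Ca.
So Ca makes up 21.241/270.691 = 0.0785 of the mass, i.e. 7.85%.

7.85 wt%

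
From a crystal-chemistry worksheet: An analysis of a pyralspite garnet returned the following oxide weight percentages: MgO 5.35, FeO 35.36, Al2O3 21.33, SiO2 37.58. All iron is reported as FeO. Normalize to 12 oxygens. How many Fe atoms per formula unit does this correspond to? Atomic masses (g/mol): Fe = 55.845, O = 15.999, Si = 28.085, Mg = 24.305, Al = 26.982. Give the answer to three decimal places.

MgO: 5.35/40.304 = 0.13274 mol → 0.13274 mol Mg, 0.13274 mol O.
FeO: 35.36/71.844 = 0.49218 mol → 0.49218 mol Fe, 0.49218 mol O.
Al2O3: 21.33/101.961 = 0.20920 mol → 0.41840 mol Al, 0.62760 mol O.
SiO2: 37.58/60.083 = 0.62547 mol → 0.62547 mol Si, 1.25094 mol O.
Total oxygen = 2.50346 mol. Normalization factor = 12/2.50346 = 4.79337.
Fe per 12 O = 0.49218 × 4.79337 = 2.359.

2.359 Fe apfu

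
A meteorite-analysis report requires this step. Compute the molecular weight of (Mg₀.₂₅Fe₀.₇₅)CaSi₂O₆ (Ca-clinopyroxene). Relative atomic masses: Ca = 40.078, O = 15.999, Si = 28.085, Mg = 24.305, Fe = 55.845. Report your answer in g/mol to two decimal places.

The formula mass is the sum 0.25(24.305) + 0.75(55.845) + 1(40.078) + 2(28.085) + 6(15.999).

240.20 g/mol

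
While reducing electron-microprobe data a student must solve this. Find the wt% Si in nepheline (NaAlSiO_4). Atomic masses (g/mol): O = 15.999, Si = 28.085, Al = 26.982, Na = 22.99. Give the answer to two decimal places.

Formula mass = 1×22.99 + 1×26.982 + 1×28.085 + 4×15.999 = 142.053 g/mol, of which 28.085 g is Si.
So Si makes up 28.085/142.053 = 0.1977 of the mass, i.e. 19.77%.

19.77 mass %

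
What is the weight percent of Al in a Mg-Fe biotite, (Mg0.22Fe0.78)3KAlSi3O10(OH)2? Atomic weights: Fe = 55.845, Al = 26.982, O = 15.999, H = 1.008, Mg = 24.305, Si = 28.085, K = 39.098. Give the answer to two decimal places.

M((Mg0.22Fe0.78)3KAlSi3O10(OH)2) = 491.058 g/mol.
Al contributes 1 × 26.982 = 26.982 g per mole.
26.982/491.058 = 0.0549 → 5.49%.

5.49 mass %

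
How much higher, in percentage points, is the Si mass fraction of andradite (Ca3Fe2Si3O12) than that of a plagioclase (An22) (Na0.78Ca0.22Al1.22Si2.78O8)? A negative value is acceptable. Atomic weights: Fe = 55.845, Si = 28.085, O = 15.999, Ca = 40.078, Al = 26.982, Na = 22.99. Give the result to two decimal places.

Si in Ca3Fe2Si3O12: molar mass 508.167 g/mol; 3×28.085 = 84.255 g → 16.58 wt%.
Si in Na0.78Ca0.22Al1.22Si2.78O8: molar mass 265.736 g/mol; 2.78×28.085 = 78.076 g → 29.38 wt%.
Difference = 16.58 − 29.38 = -12.80 percentage points.

-12.80 percentage points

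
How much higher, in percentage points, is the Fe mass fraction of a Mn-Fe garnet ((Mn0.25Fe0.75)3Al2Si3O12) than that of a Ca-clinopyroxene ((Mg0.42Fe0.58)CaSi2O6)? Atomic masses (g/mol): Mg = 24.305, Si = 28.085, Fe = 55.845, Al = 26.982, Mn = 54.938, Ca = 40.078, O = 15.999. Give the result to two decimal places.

Fe in (Mn0.25Fe0.75)3Al2Si3O12: molar mass 497.062 g/mol; 2.25×55.845 = 125.651 g → 25.28 wt%.
Fe in (Mg0.42Fe0.58)CaSi2O6: molar mass 234.840 g/mol; 0.58×55.845 = 32.390 g → 13.79 wt%.
Difference = 25.28 − 13.79 = 11.49 percentage points.

11.49 percentage points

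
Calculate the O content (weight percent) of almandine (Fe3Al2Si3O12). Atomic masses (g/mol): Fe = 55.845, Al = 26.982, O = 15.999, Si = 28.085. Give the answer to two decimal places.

38.57 weight percent

Molar mass of Fe3Al2Si3O12: 3*55.845 + 2*26.982 + 3*28.085 + 12*15.999 = 497.742 g/mol.
Mass of O per formula unit: 12 × 15.999 = 191.988 g.
Weight fraction O = 191.988 / 497.742 = 0.3857.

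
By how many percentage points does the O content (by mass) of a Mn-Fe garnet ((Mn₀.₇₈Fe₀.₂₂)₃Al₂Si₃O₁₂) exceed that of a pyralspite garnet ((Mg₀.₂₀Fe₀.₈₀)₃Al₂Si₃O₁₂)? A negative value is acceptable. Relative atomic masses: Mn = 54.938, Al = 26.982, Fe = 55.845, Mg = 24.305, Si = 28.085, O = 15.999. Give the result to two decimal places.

M((Mn₀.₇₈Fe₀.₂₂)₃Al₂Si₃O₁₂) = 495.620 g/mol, so wt% O = 191.988/495.620 × 100 = 38.74%.
M((Mg₀.₂₀Fe₀.₈₀)₃Al₂Si₃O₁₂) = 478.818 g/mol, so wt% O = 191.988/478.818 × 100 = 40.10%.
38.74 − 40.10 = -1.36 pp.

-1.36 percentage points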